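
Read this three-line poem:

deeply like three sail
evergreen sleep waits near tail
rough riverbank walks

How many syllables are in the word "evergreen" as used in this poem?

3

"evergreen" has 3 syllables.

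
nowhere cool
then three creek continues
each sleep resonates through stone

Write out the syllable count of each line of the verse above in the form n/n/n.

3/6/7

Line 1: "nowhere cool": 2+1 = 3
Line 2: "then three creek continues": 1+1+1+3 = 6
Line 3: "each sleep resonates through stone": 1+1+3+1+1 = 7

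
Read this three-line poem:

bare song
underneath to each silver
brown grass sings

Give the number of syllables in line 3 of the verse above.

3

Line 3: brown (1), grass (1), sings (1) → 3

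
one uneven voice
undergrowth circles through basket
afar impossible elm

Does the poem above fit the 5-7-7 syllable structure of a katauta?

Line 1: one (1), uneven (3), voice (1) → 5 ✓
Line 2: undergrowth (3), circles (2), through (1), basket (2) → 8 (expected 7)
Line 3: afar (2), impossible (4), elm (1) → 7 ✓

No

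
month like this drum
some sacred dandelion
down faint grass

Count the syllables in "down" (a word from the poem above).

1

"down" has 1 syllable.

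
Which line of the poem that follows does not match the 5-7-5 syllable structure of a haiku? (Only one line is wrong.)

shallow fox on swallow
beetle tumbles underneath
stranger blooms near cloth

Line 1: shallow (2), fox (1), on (1), swallow (2) → 6 (expected 5)
Line 2: beetle (2), tumbles (2), underneath (3) → 7 ✓
Line 3: stranger (2), blooms (1), near (1), cloth (1) → 5 ✓

Line 1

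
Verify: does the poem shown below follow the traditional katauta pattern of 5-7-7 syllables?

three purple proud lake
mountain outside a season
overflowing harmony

Line 1: three (1), purple (2), proud (1), lake (1) → 5 ✓
Line 2: mountain (2), outside (2), a (1), season (2) → 7 ✓
Line 3: overflowing (4), harmony (3) → 7 ✓

Yes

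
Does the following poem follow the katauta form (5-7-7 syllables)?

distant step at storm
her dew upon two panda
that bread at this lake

No

Line 1: "distant step at storm": 2+1+1+1 = 5 ✓
Line 2: "her dew upon two panda": 1+1+2+1+2 = 7 ✓
Line 3: "that bread at this lake": 1+1+1+1+1 = 5 (expected 7)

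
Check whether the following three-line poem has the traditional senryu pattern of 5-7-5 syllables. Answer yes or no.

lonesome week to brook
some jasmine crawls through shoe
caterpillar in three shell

Line 1: "lonesome week to brook": 2+1+1+1 = 5 ✓
Line 2: "some jasmine crawls through shoe": 1+2+1+1+1 = 6 (expected 7)
Line 3: "caterpillar in three shell": 4+1+1+1 = 7 (expected 5)

No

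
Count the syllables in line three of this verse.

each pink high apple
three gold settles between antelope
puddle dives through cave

5

Line three: puddle(2) + dives(1) + through(1) + cave(1) = 5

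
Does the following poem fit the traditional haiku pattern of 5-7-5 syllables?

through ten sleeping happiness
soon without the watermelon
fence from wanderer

No

Line 1: through (1), ten (1), sleeping (2), happiness (3) → 7 (expected 5)
Line 2: soon (1), without (2), the (1), watermelon (4) → 8 (expected 7)
Line 3: fence (1), from (1), wanderer (3) → 5 ✓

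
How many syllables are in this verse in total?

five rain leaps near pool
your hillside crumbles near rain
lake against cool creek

17

Line 1: five (1), rain (1), leaps (1), near (1), pool (1) → 5
Line 2: your (1), hillside (2), crumbles (2), near (1), rain (1) → 7
Line 3: lake (1), against (2), cool (1), creek (1) → 5
Total: 5 + 7 + 5 = 17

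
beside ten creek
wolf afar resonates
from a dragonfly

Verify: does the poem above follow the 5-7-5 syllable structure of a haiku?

No

Line 1: beside (2), ten (1), creek (1) → 4 (expected 5)
Line 2: wolf (1), afar (2), resonates (3) → 6 (expected 7)
Line 3: from (1), a (1), dragonfly (3) → 5 ✓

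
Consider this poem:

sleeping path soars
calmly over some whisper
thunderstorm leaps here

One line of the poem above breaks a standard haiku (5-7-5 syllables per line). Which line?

Line 1

Line 1: sleeping (2), path (1), soars (1) → 4 (expected 5)
Line 2: calmly (2), over (2), some (1), whisper (2) → 7 ✓
Line 3: thunderstorm (3), leaps (1), here (1) → 5 ✓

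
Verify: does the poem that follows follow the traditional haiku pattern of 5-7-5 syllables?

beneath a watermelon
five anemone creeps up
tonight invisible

No

Line 1: "beneath a watermelon": 2+1+4 = 7 (expected 5)
Line 2: "five anemone creeps up": 1+4+1+1 = 7 ✓
Line 3: "tonight invisible": 2+4 = 6 (expected 5)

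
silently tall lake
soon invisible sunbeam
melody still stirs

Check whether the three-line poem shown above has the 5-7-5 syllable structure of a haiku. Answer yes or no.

Line 1: "silently tall lake": 3+1+1 = 5 ✓
Line 2: "soon invisible sunbeam": 1+4+2 = 7 ✓
Line 3: "melody still stirs": 3+1+1 = 5 ✓

Yes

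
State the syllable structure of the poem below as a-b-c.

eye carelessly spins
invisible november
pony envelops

Line 1: eye (1), carelessly (3), spins (1) → 5
Line 2: invisible (4), november (3) → 7
Line 3: pony (2), envelops (3) → 5

5-7-5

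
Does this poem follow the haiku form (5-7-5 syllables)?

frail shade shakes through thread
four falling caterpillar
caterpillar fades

Line 1: frail (1), shade (1), shakes (1), through (1), thread (1) → 5 ✓
Line 2: four (1), falling (2), caterpillar (4) → 7 ✓
Line 3: caterpillar (4), fades (1) → 5 ✓

Yes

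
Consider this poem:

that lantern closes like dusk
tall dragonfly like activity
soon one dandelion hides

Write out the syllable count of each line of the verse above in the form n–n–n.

7–9–7

Line 1: that(1) + lantern(2) + closes(2) + like(1) + dusk(1) = 7
Line 2: tall(1) + dragonfly(3) + like(1) + activity(4) = 9
Line 3: soon(1) + one(1) + dandelion(4) + hides(1) = 7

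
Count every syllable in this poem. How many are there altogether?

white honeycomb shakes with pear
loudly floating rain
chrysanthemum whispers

Line 1: white(1) + honeycomb(3) + shakes(1) + with(1) + pear(1) = 7
Line 2: loudly(2) + floating(2) + rain(1) = 5
Line 3: chrysanthemum(4) + whispers(2) = 6
Total: 7 + 5 + 6 = 18

18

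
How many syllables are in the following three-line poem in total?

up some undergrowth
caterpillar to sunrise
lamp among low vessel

18

Line 1: up (1), some (1), undergrowth (3) → 5
Line 2: caterpillar (4), to (1), sunrise (2) → 7
Line 3: lamp (1), among (2), low (1), vessel (2) → 6
Total: 5 + 7 + 6 = 18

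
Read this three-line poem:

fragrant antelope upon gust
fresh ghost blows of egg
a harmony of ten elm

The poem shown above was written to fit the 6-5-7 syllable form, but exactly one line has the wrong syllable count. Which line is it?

Line 1: fragrant(2) + antelope(3) + upon(2) + gust(1) = 8 (expected 6)
Line 2: fresh(1) + ghost(1) + blows(1) + of(1) + egg(1) = 5 ✓
Line 3: a(1) + harmony(3) + of(1) + ten(1) + elm(1) = 7 ✓

Line 1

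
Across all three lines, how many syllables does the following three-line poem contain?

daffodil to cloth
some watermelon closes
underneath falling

Line 1: daffodil (3), to (1), cloth (1) → 5
Line 2: some (1), watermelon (4), closes (2) → 7
Line 3: underneath (3), falling (2) → 5
Total: 5 + 7 + 5 = 17

17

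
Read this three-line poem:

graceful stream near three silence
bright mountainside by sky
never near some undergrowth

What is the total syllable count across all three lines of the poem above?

20

Line 1: "graceful stream near three silence": 2+1+1+1+2 = 7
Line 2: "bright mountainside by sky": 1+3+1+1 = 6
Line 3: "never near some undergrowth": 2+1+1+3 = 7
Total: 7 + 6 + 7 = 20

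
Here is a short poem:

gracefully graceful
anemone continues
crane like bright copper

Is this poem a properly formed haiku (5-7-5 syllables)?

Yes

Line 1: gracefully(3) + graceful(2) = 5 ✓
Line 2: anemone(4) + continues(3) = 7 ✓
Line 3: crane(1) + like(1) + bright(1) + copper(2) = 5 ✓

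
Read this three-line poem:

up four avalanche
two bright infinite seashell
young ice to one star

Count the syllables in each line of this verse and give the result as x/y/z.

5/7/5

Line 1: "up four avalanche": 1+1+3 = 5
Line 2: "two bright infinite seashell": 1+1+3+2 = 7
Line 3: "young ice to one star": 1+1+1+1+1 = 5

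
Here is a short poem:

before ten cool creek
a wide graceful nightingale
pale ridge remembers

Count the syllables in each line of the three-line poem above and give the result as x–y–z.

5–7–5

Line 1: before(2) + ten(1) + cool(1) + creek(1) = 5
Line 2: a(1) + wide(1) + graceful(2) + nightingale(3) = 7
Line 3: pale(1) + ridge(1) + remembers(3) = 5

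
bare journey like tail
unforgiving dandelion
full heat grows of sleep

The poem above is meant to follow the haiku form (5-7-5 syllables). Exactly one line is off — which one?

The second line

Line 1: bare (1), journey (2), like (1), tail (1) → 5 ✓
Line 2: unforgiving (4), dandelion (4) → 8 (expected 7)
Line 3: full (1), heat (1), grows (1), of (1), sleep (1) → 5 ✓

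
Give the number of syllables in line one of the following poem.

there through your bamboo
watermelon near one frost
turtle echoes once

5

Line one: there (1), through (1), your (1), bamboo (2) → 5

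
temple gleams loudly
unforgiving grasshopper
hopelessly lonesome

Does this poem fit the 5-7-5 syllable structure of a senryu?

Yes

Line 1: temple(2) + gleams(1) + loudly(2) = 5 ✓
Line 2: unforgiving(4) + grasshopper(3) = 7 ✓
Line 3: hopelessly(3) + lonesome(2) = 5 ✓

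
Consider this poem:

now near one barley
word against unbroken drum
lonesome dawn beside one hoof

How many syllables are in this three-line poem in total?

19

Line 1: "now near one barley": 1+1+1+2 = 5
Line 2: "word against unbroken drum": 1+2+3+1 = 7
Line 3: "lonesome dawn beside one hoof": 2+1+2+1+1 = 7
Total: 5 + 7 + 7 = 19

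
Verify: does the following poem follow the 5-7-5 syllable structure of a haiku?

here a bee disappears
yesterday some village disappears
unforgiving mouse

No

Line 1: here(1) + a(1) + bee(1) + disappears(3) = 6 (expected 5)
Line 2: yesterday(3) + some(1) + village(2) + disappears(3) = 9 (expected 7)
Line 3: unforgiving(4) + mouse(1) = 5 ✓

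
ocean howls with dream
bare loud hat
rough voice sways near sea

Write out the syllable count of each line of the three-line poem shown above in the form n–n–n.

Line 1: ocean(2) + howls(1) + with(1) + dream(1) = 5
Line 2: bare(1) + loud(1) + hat(1) = 3
Line 3: rough(1) + voice(1) + sways(1) + near(1) + sea(1) = 5

5–3–5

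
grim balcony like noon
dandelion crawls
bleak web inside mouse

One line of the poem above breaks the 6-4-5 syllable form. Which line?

Line 1: "grim balcony like noon": 1+3+1+1 = 6 ✓
Line 2: "dandelion crawls": 4+1 = 5 (expected 4)
Line 3: "bleak web inside mouse": 1+1+2+1 = 5 ✓

The second line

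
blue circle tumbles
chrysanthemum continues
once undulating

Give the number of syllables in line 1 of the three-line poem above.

Line 1: blue(1) + circle(2) + tumbles(2) = 5

5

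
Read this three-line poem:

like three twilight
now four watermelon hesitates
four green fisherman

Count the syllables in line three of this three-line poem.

Line three: "four green fisherman": 1+1+3 = 5

5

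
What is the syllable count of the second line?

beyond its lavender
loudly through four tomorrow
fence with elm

7

The second line: "loudly through four tomorrow": 2+1+1+3 = 7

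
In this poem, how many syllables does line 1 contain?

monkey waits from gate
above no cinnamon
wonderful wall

Line 1: monkey (2), waits (1), from (1), gate (1) → 5

5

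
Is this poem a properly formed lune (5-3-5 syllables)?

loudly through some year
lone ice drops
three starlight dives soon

Line 1: loudly (2), through (1), some (1), year (1) → 5 ✓
Line 2: lone (1), ice (1), drops (1) → 3 ✓
Line 3: three (1), starlight (2), dives (1), soon (1) → 5 ✓

Yes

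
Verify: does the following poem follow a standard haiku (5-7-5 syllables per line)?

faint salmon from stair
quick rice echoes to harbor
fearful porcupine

Yes

Line 1: faint(1) + salmon(2) + from(1) + stair(1) = 5 ✓
Line 2: quick(1) + rice(1) + echoes(2) + to(1) + harbor(2) = 7 ✓
Line 3: fearful(2) + porcupine(3) = 5 ✓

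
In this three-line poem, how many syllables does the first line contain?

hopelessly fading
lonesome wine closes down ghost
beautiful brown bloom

The first line: hopelessly(3) + fading(2) = 5

5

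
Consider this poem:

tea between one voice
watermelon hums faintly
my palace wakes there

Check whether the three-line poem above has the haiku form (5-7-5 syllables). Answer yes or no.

Yes

Line 1: "tea between one voice": 1+2+1+1 = 5 ✓
Line 2: "watermelon hums faintly": 4+1+2 = 7 ✓
Line 3: "my palace wakes there": 1+2+1+1 = 5 ✓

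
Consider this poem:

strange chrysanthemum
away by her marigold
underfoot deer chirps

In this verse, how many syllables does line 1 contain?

5

Line 1: strange(1) + chrysanthemum(4) = 5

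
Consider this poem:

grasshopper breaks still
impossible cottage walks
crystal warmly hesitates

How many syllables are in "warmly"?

2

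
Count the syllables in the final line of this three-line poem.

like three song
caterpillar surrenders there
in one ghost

3

The final line: "in one ghost": 1+1+1 = 3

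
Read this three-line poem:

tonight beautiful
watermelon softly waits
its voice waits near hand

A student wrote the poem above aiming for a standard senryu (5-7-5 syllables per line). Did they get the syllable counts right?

Line 1: tonight (2), beautiful (3) → 5 ✓
Line 2: watermelon (4), softly (2), waits (1) → 7 ✓
Line 3: its (1), voice (1), waits (1), near (1), hand (1) → 5 ✓

Yes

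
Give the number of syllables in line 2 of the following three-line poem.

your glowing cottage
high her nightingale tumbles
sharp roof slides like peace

7

Line 2: "high her nightingale tumbles": 1+1+3+2 = 7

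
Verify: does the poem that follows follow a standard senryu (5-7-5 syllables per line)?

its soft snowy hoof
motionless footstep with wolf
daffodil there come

Yes

Line 1: its(1) + soft(1) + snowy(2) + hoof(1) = 5 ✓
Line 2: motionless(3) + footstep(2) + with(1) + wolf(1) = 7 ✓
Line 3: daffodil(3) + there(1) + come(1) = 5 ✓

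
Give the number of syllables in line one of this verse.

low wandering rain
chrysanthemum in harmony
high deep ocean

Line one: low(1) + wandering(3) + rain(1) = 5

5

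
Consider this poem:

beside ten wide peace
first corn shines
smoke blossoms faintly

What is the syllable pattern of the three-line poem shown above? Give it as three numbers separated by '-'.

5-3-5

Line 1: "beside ten wide peace": 2+1+1+1 = 5
Line 2: "first corn shines": 1+1+1 = 3
Line 3: "smoke blossoms faintly": 1+2+2 = 5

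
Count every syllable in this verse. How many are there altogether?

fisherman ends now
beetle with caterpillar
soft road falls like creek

17

Line 1: fisherman (3), ends (1), now (1) → 5
Line 2: beetle (2), with (1), caterpillar (4) → 7
Line 3: soft (1), road (1), falls (1), like (1), creek (1) → 5
Total: 5 + 7 + 5 = 17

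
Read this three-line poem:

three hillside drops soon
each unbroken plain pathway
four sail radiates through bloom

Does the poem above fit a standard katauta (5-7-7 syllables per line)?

Line 1: three (1), hillside (2), drops (1), soon (1) → 5 ✓
Line 2: each (1), unbroken (3), plain (1), pathway (2) → 7 ✓
Line 3: four (1), sail (1), radiates (3), through (1), bloom (1) → 7 ✓

Yes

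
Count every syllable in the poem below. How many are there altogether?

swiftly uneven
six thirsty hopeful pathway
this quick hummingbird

17

Line 1: swiftly(2) + uneven(3) = 5
Line 2: six(1) + thirsty(2) + hopeful(2) + pathway(2) = 7
Line 3: this(1) + quick(1) + hummingbird(3) = 5
Total: 5 + 7 + 5 = 17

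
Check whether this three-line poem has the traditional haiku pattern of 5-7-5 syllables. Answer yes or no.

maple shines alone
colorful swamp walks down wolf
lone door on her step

Yes

Line 1: maple(2) + shines(1) + alone(2) = 5 ✓
Line 2: colorful(3) + swamp(1) + walks(1) + down(1) + wolf(1) = 7 ✓
Line 3: lone(1) + door(1) + on(1) + her(1) + step(1) = 5 ✓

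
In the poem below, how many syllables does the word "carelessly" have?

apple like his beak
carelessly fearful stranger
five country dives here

3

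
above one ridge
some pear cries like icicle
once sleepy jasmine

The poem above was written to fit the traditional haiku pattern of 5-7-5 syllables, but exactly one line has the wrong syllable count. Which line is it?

Line 1: above (2), one (1), ridge (1) → 4 (expected 5)
Line 2: some (1), pear (1), cries (1), like (1), icicle (3) → 7 ✓
Line 3: once (1), sleepy (2), jasmine (2) → 5 ✓

The first line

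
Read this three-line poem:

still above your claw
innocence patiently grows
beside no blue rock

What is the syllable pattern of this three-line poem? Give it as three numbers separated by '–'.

5–7–5

Line 1: still(1) + above(2) + your(1) + claw(1) = 5
Line 2: innocence(3) + patiently(3) + grows(1) = 7
Line 3: beside(2) + no(1) + blue(1) + rock(1) = 5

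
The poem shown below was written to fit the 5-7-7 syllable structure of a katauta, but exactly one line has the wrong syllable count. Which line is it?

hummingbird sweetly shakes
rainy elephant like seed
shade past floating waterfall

Line 1: hummingbird(3) + sweetly(2) + shakes(1) = 6 (expected 5)
Line 2: rainy(2) + elephant(3) + like(1) + seed(1) = 7 ✓
Line 3: shade(1) + past(1) + floating(2) + waterfall(3) = 7 ✓

The first line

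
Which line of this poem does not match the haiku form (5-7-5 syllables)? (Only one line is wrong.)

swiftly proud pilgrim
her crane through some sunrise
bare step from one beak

Line 2

Line 1: "swiftly proud pilgrim": 2+1+2 = 5 ✓
Line 2: "her crane through some sunrise": 1+1+1+1+2 = 6 (expected 7)
Line 3: "bare step from one beak": 1+1+1+1+1 = 5 ✓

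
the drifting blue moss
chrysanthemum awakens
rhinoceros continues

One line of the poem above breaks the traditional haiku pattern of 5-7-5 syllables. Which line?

Line 1: the(1) + drifting(2) + blue(1) + moss(1) = 5 ✓
Line 2: chrysanthemum(4) + awakens(3) = 7 ✓
Line 3: rhinoceros(4) + continues(3) = 7 (expected 5)

The third line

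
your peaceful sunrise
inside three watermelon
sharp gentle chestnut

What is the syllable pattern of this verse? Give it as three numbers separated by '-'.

5-7-5

Line 1: your (1), peaceful (2), sunrise (2) → 5
Line 2: inside (2), three (1), watermelon (4) → 7
Line 3: sharp (1), gentle (2), chestnut (2) → 5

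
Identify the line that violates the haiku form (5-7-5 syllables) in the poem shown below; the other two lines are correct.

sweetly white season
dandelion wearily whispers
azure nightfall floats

The second line

Line 1: "sweetly white season": 2+1+2 = 5 ✓
Line 2: "dandelion wearily whispers": 4+3+2 = 9 (expected 7)
Line 3: "azure nightfall floats": 2+2+1 = 5 ✓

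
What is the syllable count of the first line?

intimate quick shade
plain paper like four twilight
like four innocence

The first line: intimate(3) + quick(1) + shade(1) = 5

5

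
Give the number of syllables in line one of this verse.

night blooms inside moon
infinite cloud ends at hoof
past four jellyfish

5

Line one: night (1), blooms (1), inside (2), moon (1) → 5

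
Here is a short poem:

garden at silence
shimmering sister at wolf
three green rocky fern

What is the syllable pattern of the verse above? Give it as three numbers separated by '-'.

5-7-5

Line 1: "garden at silence": 2+1+2 = 5
Line 2: "shimmering sister at wolf": 3+2+1+1 = 7
Line 3: "three green rocky fern": 1+1+2+1 = 5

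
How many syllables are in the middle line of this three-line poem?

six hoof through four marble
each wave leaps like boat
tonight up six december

The middle line: "each wave leaps like boat": 1+1+1+1+1 = 5

5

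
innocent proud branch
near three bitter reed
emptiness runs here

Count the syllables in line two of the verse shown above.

5

Line two: "near three bitter reed": 1+1+2+1 = 5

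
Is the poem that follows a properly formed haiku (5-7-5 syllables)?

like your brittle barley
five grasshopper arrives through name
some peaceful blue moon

No

Line 1: like (1), your (1), brittle (2), barley (2) → 6 (expected 5)
Line 2: five (1), grasshopper (3), arrives (2), through (1), name (1) → 8 (expected 7)
Line 3: some (1), peaceful (2), blue (1), moon (1) → 5 ✓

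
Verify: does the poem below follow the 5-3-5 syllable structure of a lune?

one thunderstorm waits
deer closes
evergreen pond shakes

Line 1: "one thunderstorm waits": 1+3+1 = 5 ✓
Line 2: "deer closes": 1+2 = 3 ✓
Line 3: "evergreen pond shakes": 3+1+1 = 5 ✓

Yes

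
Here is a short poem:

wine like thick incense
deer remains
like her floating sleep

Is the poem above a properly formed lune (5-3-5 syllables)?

Yes

Line 1: "wine like thick incense": 1+1+1+2 = 5 ✓
Line 2: "deer remains": 1+2 = 3 ✓
Line 3: "like her floating sleep": 1+1+2+1 = 5 ✓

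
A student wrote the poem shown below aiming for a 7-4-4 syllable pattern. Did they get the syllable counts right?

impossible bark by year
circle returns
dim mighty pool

Yes

Line 1: "impossible bark by year": 4+1+1+1 = 7 ✓
Line 2: "circle returns": 2+2 = 4 ✓
Line 3: "dim mighty pool": 1+2+1 = 4 ✓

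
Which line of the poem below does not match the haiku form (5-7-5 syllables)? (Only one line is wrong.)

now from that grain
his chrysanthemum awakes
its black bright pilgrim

Line 1: now (1), from (1), that (1), grain (1) → 4 (expected 5)
Line 2: his (1), chrysanthemum (4), awakes (2) → 7 ✓
Line 3: its (1), black (1), bright (1), pilgrim (2) → 5 ✓

The first line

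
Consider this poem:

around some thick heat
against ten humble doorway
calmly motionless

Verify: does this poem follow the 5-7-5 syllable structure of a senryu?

Line 1: around (2), some (1), thick (1), heat (1) → 5 ✓
Line 2: against (2), ten (1), humble (2), doorway (2) → 7 ✓
Line 3: calmly (2), motionless (3) → 5 ✓

Yes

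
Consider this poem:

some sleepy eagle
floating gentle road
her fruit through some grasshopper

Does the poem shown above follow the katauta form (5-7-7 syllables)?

Line 1: "some sleepy eagle": 1+2+2 = 5 ✓
Line 2: "floating gentle road": 2+2+1 = 5 (expected 7)
Line 3: "her fruit through some grasshopper": 1+1+1+1+3 = 7 ✓

No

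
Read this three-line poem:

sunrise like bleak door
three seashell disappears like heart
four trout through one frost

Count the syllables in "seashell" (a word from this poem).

2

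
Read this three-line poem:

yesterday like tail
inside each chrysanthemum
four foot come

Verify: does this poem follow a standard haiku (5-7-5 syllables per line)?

Line 1: "yesterday like tail": 3+1+1 = 5 ✓
Line 2: "inside each chrysanthemum": 2+1+4 = 7 ✓
Line 3: "four foot come": 1+1+1 = 3 (expected 5)

No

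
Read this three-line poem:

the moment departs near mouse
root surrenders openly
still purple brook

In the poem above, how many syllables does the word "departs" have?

2

"departs" has 2 syllables.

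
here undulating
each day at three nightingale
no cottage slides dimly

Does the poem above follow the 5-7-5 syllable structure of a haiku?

Line 1: here(1) + undulating(4) = 5 ✓
Line 2: each(1) + day(1) + at(1) + three(1) + nightingale(3) = 7 ✓
Line 3: no(1) + cottage(2) + slides(1) + dimly(2) = 6 (expected 5)

No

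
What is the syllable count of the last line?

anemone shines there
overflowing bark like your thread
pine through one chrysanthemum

7

The last line: pine(1) + through(1) + one(1) + chrysanthemum(4) = 7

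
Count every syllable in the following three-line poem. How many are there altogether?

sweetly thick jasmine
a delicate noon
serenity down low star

17

Line 1: "sweetly thick jasmine": 2+1+2 = 5
Line 2: "a delicate noon": 1+3+1 = 5
Line 3: "serenity down low star": 4+1+1+1 = 7
Total: 5 + 5 + 7 = 17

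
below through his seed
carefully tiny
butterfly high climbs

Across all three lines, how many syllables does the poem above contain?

15

Line 1: "below through his seed": 2+1+1+1 = 5
Line 2: "carefully tiny": 3+2 = 5
Line 3: "butterfly high climbs": 3+1+1 = 5
Total: 5 + 5 + 5 = 15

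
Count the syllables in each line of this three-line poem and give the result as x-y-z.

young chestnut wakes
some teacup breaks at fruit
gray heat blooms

4-6-3

Line 1: young (1), chestnut (2), wakes (1) → 4
Line 2: some (1), teacup (2), breaks (1), at (1), fruit (1) → 6
Line 3: gray (1), heat (1), blooms (1) → 3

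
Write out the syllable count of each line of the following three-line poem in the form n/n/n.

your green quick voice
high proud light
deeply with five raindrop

4/3/6

Line 1: your (1), green (1), quick (1), voice (1) → 4
Line 2: high (1), proud (1), light (1) → 3
Line 3: deeply (2), with (1), five (1), raindrop (2) → 6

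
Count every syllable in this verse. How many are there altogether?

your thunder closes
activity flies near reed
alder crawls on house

Line 1: your (1), thunder (2), closes (2) → 5
Line 2: activity (4), flies (1), near (1), reed (1) → 7
Line 3: alder (2), crawls (1), on (1), house (1) → 5
Total: 5 + 7 + 5 = 17

17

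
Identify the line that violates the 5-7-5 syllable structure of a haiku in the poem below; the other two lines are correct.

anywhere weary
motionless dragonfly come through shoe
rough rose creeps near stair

The second line

Line 1: anywhere(3) + weary(2) = 5 ✓
Line 2: motionless(3) + dragonfly(3) + come(1) + through(1) + shoe(1) = 9 (expected 7)
Line 3: rough(1) + rose(1) + creeps(1) + near(1) + stair(1) = 5 ✓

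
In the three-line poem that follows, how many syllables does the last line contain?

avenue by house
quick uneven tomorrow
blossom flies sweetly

The last line: blossom (2), flies (1), sweetly (2) → 5

5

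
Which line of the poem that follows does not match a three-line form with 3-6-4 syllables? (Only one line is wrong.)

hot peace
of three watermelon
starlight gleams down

Line 1

Line 1: "hot peace": 1+1 = 2 (expected 3)
Line 2: "of three watermelon": 1+1+4 = 6 ✓
Line 3: "starlight gleams down": 2+1+1 = 4 ✓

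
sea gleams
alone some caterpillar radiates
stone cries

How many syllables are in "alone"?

"alone" has 2 syllables.

2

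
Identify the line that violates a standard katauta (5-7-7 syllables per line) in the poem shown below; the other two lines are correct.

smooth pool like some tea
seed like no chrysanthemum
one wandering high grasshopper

Line 1: "smooth pool like some tea": 1+1+1+1+1 = 5 ✓
Line 2: "seed like no chrysanthemum": 1+1+1+4 = 7 ✓
Line 3: "one wandering high grasshopper": 1+3+1+3 = 8 (expected 7)

The third line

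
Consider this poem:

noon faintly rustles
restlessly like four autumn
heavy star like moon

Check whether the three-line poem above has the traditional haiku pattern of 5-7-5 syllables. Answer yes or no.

Yes

Line 1: noon (1), faintly (2), rustles (2) → 5 ✓
Line 2: restlessly (3), like (1), four (1), autumn (2) → 7 ✓
Line 3: heavy (2), star (1), like (1), moon (1) → 5 ✓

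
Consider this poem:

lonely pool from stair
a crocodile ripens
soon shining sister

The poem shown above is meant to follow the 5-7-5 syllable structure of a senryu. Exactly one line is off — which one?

The second line

Line 1: "lonely pool from stair": 2+1+1+1 = 5 ✓
Line 2: "a crocodile ripens": 1+3+2 = 6 (expected 7)
Line 3: "soon shining sister": 1+2+2 = 5 ✓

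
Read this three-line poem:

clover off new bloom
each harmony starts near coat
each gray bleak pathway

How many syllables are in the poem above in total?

17

Line 1: "clover off new bloom": 2+1+1+1 = 5
Line 2: "each harmony starts near coat": 1+3+1+1+1 = 7
Line 3: "each gray bleak pathway": 1+1+1+2 = 5
Total: 5 + 7 + 5 = 17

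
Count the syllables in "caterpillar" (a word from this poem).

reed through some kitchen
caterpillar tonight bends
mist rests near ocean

"caterpillar" has 4 syllables.

4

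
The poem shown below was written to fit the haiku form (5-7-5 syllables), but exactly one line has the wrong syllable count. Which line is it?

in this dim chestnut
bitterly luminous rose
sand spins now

Line 1: in(1) + this(1) + dim(1) + chestnut(2) = 5 ✓
Line 2: bitterly(3) + luminous(3) + rose(1) = 7 ✓
Line 3: sand(1) + spins(1) + now(1) = 3 (expected 5)

Line 3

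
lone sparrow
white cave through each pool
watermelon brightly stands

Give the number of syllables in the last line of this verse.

7

The last line: "watermelon brightly stands": 4+2+1 = 7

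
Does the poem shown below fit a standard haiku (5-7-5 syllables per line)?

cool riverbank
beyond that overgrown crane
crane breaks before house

No

Line 1: cool (1), riverbank (3) → 4 (expected 5)
Line 2: beyond (2), that (1), overgrown (3), crane (1) → 7 ✓
Line 3: crane (1), breaks (1), before (2), house (1) → 5 ✓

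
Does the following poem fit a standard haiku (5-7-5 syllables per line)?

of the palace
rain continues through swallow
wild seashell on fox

Line 1: "of the palace": 1+1+2 = 4 (expected 5)
Line 2: "rain continues through swallow": 1+3+1+2 = 7 ✓
Line 3: "wild seashell on fox": 1+2+1+1 = 5 ✓

No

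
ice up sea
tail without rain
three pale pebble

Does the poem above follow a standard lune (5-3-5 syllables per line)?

No

Line 1: "ice up sea": 1+1+1 = 3 (expected 5)
Line 2: "tail without rain": 1+2+1 = 4 (expected 3)
Line 3: "three pale pebble": 1+1+2 = 4 (expected 5)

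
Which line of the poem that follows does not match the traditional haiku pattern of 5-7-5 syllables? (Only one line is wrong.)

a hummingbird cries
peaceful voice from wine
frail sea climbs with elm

Line 1: a (1), hummingbird (3), cries (1) → 5 ✓
Line 2: peaceful (2), voice (1), from (1), wine (1) → 5 (expected 7)
Line 3: frail (1), sea (1), climbs (1), with (1), elm (1) → 5 ✓

Line 2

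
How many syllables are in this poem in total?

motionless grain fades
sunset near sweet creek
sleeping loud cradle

15

Line 1: "motionless grain fades": 3+1+1 = 5
Line 2: "sunset near sweet creek": 2+1+1+1 = 5
Line 3: "sleeping loud cradle": 2+1+2 = 5
Total: 5 + 5 + 5 = 15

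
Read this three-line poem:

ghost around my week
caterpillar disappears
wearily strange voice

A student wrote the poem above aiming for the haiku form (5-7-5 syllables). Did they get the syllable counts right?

Yes

Line 1: ghost(1) + around(2) + my(1) + week(1) = 5 ✓
Line 2: caterpillar(4) + disappears(3) = 7 ✓
Line 3: wearily(3) + strange(1) + voice(1) = 5 ✓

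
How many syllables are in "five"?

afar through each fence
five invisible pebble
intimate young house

1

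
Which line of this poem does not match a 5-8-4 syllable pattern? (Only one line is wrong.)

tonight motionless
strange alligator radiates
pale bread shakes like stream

Line 1: tonight (2), motionless (3) → 5 ✓
Line 2: strange (1), alligator (4), radiates (3) → 8 ✓
Line 3: pale (1), bread (1), shakes (1), like (1), stream (1) → 5 (expected 4)

Line 3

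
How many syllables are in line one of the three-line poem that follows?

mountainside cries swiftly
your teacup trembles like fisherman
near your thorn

Line one: "mountainside cries swiftly": 3+1+2 = 6

6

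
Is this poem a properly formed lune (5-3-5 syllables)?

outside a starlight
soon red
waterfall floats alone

No

Line 1: outside (2), a (1), starlight (2) → 5 ✓
Line 2: soon (1), red (1) → 2 (expected 3)
Line 3: waterfall (3), floats (1), alone (2) → 6 (expected 5)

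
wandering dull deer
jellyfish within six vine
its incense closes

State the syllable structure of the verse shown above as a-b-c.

Line 1: wandering(3) + dull(1) + deer(1) = 5
Line 2: jellyfish(3) + within(2) + six(1) + vine(1) = 7
Line 3: its(1) + incense(2) + closes(2) = 5

5-7-5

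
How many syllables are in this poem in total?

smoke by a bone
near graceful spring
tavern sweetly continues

15

Line 1: smoke(1) + by(1) + a(1) + bone(1) = 4
Line 2: near(1) + graceful(2) + spring(1) = 4
Line 3: tavern(2) + sweetly(2) + continues(3) = 7
Total: 4 + 4 + 7 = 15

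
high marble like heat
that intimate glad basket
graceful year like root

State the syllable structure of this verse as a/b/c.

Line 1: high (1), marble (2), like (1), heat (1) → 5
Line 2: that (1), intimate (3), glad (1), basket (2) → 7
Line 3: graceful (2), year (1), like (1), root (1) → 5

5/7/5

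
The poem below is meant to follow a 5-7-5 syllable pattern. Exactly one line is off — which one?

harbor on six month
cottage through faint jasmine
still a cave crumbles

Line 1: harbor(2) + on(1) + six(1) + month(1) = 5 ✓
Line 2: cottage(2) + through(1) + faint(1) + jasmine(2) = 6 (expected 7)
Line 3: still(1) + a(1) + cave(1) + crumbles(2) = 5 ✓

The second line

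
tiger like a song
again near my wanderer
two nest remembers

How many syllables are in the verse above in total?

Line 1: tiger(2) + like(1) + a(1) + song(1) = 5
Line 2: again(2) + near(1) + my(1) + wanderer(3) = 7
Line 3: two(1) + nest(1) + remembers(3) = 5
Total: 5 + 7 + 5 = 17

17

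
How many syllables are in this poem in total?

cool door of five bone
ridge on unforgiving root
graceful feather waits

17

Line 1: "cool door of five bone": 1+1+1+1+1 = 5
Line 2: "ridge on unforgiving root": 1+1+4+1 = 7
Line 3: "graceful feather waits": 2+2+1 = 5
Total: 5 + 7 + 5 = 17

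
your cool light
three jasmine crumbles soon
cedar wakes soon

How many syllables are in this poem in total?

Line 1: "your cool light": 1+1+1 = 3
Line 2: "three jasmine crumbles soon": 1+2+2+1 = 6
Line 3: "cedar wakes soon": 2+1+1 = 4
Total: 3 + 6 + 4 = 13

13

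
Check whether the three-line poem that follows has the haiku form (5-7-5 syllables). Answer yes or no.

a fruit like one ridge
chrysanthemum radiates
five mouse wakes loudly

Yes

Line 1: "a fruit like one ridge": 1+1+1+1+1 = 5 ✓
Line 2: "chrysanthemum radiates": 4+3 = 7 ✓
Line 3: "five mouse wakes loudly": 1+1+1+2 = 5 ✓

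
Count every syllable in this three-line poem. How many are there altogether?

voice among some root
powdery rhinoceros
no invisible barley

19

Line 1: voice (1), among (2), some (1), root (1) → 5
Line 2: powdery (3), rhinoceros (4) → 7
Line 3: no (1), invisible (4), barley (2) → 7
Total: 5 + 7 + 7 = 19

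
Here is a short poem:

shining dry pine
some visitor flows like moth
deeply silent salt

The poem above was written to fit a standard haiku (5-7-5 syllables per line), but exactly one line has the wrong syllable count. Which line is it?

Line 1: "shining dry pine": 2+1+1 = 4 (expected 5)
Line 2: "some visitor flows like moth": 1+3+1+1+1 = 7 ✓
Line 3: "deeply silent salt": 2+2+1 = 5 ✓

Line 1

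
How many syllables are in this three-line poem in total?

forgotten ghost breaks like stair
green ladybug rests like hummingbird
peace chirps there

Line 1: "forgotten ghost breaks like stair": 3+1+1+1+1 = 7
Line 2: "green ladybug rests like hummingbird": 1+3+1+1+3 = 9
Line 3: "peace chirps there": 1+1+1 = 3
Total: 7 + 9 + 3 = 19

19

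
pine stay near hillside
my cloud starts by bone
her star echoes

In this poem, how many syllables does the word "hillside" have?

"hillside" has 2 syllables.

2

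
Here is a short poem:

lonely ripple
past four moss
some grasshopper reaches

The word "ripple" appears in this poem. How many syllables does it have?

2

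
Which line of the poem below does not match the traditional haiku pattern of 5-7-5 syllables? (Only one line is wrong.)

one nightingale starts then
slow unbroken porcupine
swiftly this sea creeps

Line 1

Line 1: one (1), nightingale (3), starts (1), then (1) → 6 (expected 5)
Line 2: slow (1), unbroken (3), porcupine (3) → 7 ✓
Line 3: swiftly (2), this (1), sea (1), creeps (1) → 5 ✓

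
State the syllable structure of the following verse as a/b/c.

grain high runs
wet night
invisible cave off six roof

Line 1: "grain high runs": 1+1+1 = 3
Line 2: "wet night": 1+1 = 2
Line 3: "invisible cave off six roof": 4+1+1+1+1 = 8

3/2/8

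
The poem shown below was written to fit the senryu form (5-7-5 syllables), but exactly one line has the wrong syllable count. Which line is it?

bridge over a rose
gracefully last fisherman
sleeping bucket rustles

Line 1: "bridge over a rose": 1+2+1+1 = 5 ✓
Line 2: "gracefully last fisherman": 3+1+3 = 7 ✓
Line 3: "sleeping bucket rustles": 2+2+2 = 6 (expected 5)

The third line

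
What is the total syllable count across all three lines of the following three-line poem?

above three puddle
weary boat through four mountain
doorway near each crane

Line 1: above (2), three (1), puddle (2) → 5
Line 2: weary (2), boat (1), through (1), four (1), mountain (2) → 7
Line 3: doorway (2), near (1), each (1), crane (1) → 5
Total: 5 + 7 + 5 = 17

17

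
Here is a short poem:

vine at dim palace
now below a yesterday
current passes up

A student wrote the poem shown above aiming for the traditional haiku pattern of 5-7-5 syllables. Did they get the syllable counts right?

Line 1: vine(1) + at(1) + dim(1) + palace(2) = 5 ✓
Line 2: now(1) + below(2) + a(1) + yesterday(3) = 7 ✓
Line 3: current(2) + passes(2) + up(1) = 5 ✓

Yes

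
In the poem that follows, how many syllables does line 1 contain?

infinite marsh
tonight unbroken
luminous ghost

Line 1: infinite (3), marsh (1) → 4

4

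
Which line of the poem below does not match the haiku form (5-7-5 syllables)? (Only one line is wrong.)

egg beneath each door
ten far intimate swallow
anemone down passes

Line 1: egg (1), beneath (2), each (1), door (1) → 5 ✓
Line 2: ten (1), far (1), intimate (3), swallow (2) → 7 ✓
Line 3: anemone (4), down (1), passes (2) → 7 (expected 5)

Line 3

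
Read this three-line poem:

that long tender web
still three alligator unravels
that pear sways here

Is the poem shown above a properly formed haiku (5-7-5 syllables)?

Line 1: "that long tender web": 1+1+2+1 = 5 ✓
Line 2: "still three alligator unravels": 1+1+4+3 = 9 (expected 7)
Line 3: "that pear sways here": 1+1+1+1 = 4 (expected 5)

No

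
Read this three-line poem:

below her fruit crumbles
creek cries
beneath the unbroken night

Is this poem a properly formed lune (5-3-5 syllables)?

Line 1: below(2) + her(1) + fruit(1) + crumbles(2) = 6 (expected 5)
Line 2: creek(1) + cries(1) = 2 (expected 3)
Line 3: beneath(2) + the(1) + unbroken(3) + night(1) = 7 (expected 5)

No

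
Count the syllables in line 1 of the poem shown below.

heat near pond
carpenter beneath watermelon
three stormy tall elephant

3

Line 1: heat (1), near (1), pond (1) → 3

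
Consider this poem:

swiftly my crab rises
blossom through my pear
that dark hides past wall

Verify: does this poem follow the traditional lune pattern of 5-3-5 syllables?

Line 1: swiftly (2), my (1), crab (1), rises (2) → 6 (expected 5)
Line 2: blossom (2), through (1), my (1), pear (1) → 5 (expected 3)
Line 3: that (1), dark (1), hides (1), past (1), wall (1) → 5 ✓

No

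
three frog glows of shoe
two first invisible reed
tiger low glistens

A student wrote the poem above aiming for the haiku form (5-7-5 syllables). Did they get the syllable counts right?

Yes

Line 1: three(1) + frog(1) + glows(1) + of(1) + shoe(1) = 5 ✓
Line 2: two(1) + first(1) + invisible(4) + reed(1) = 7 ✓
Line 3: tiger(2) + low(1) + glistens(2) = 5 ✓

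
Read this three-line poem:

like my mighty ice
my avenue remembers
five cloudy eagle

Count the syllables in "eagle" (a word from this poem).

2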